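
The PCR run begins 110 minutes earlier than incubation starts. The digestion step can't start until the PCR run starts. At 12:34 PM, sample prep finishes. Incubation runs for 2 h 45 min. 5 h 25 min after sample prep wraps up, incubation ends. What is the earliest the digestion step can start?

1:24 PM

Incubation ends at 12:34 PM + 325 min = 5:59 PM.
Incubation starts at 5:59 PM − 165 min = 3:14 PM.
The PCR run starts at 3:14 PM − 110 min = 1:24 PM.
The digestion step is bounded by the PCR run, so the earliest it can start is 1:24 PM.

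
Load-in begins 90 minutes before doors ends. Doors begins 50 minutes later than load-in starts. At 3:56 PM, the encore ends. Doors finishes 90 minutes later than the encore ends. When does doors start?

4:46 PM

Doors ends at 3:56 PM + 90 min = 5:26 PM.
Load-in starts at 5:26 PM − 90 min = 3:56 PM.
Doors starts at 3:56 PM + 50 min = 4:46 PM.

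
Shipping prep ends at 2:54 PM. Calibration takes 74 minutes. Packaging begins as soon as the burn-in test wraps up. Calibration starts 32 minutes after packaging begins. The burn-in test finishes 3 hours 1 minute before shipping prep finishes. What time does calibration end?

The burn-in test ends at 2:54 PM − 181 min = 11:53 AM.
So packaging starts at 11:53 AM.
Calibration starts at 11:53 AM + 32 min = 12:25 PM.
Calibration ends at 12:25 PM + 74 min = 1:39 PM.

1:39 PM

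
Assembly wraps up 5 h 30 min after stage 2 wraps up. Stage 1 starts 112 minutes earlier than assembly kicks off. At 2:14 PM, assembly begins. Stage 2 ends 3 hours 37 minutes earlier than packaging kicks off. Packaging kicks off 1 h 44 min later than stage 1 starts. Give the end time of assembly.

Stage 1 starts at 2:14 PM − 112 min = 12:22 PM.
Packaging starts at 12:22 PM + 104 min = 2:06 PM.
Stage 2 ends at 2:06 PM − 217 min = 10:29 AM.
Assembly ends at 10:29 AM + 330 min = 3:59 PM.

3:59 PM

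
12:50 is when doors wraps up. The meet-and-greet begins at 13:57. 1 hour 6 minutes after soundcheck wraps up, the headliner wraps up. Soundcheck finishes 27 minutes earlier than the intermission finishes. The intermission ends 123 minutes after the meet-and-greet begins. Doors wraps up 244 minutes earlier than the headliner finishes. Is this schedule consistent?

The intermission ends at 13:57 + 123 min = 16:00.
Soundcheck ends at 16:00 − 27 min = 15:33.
The headliner ends at 15:33 + 66 min = 16:39.
Doors ends at 16:39 − 244 min = 12:35.
But doors is also said to end at 12:50 — a 15-minute conflict.

No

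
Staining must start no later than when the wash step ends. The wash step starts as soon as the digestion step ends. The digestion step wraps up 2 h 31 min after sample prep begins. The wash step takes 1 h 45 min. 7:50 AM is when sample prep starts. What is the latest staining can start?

12:06 PM

The digestion step ends at 7:50 AM + 151 min = 10:21 AM.
So the wash step starts at 10:21 AM.
The wash step ends at 10:21 AM + 105 min = 12:06 PM.
Staining is bounded by the wash step, so the latest it can start is 12:06 PM.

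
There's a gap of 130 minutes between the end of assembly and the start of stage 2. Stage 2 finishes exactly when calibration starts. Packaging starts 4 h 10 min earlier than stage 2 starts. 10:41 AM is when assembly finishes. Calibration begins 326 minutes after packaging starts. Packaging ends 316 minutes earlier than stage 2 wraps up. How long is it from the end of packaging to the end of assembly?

110 minutes

Stage 2 starts at 10:41 AM + 130 min = 12:51 PM.
Packaging starts at 12:51 PM − 250 min = 8:41 AM.
Calibration starts at 8:41 AM + 326 min = 2:07 PM.
So stage 2 ends at 2:07 PM.
Packaging ends at 2:07 PM − 316 min = 8:51 AM.
From 8:51 AM to 10:41 AM is 110 minutes.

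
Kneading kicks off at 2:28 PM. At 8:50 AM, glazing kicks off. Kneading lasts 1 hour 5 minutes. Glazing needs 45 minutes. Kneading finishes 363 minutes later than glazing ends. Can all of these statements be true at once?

Glazing ends at 8:50 AM + 45 min = 9:35 AM.
Kneading ends at 9:35 AM + 363 min = 3:38 PM.
Kneading starts at 3:38 PM − 65 min = 2:33 PM.
But kneading is also said to start at 2:28 PM — a 5-minute conflict.

No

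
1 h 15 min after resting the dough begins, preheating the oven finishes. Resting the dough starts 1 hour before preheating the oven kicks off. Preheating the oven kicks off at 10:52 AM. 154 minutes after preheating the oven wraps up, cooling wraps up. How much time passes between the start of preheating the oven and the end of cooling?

2 h 49 min

Resting the dough starts at 10:52 AM − 60 min = 9:52 AM.
Preheating the oven ends at 9:52 AM + 75 min = 11:07 AM.
Cooling ends at 11:07 AM + 154 min = 1:41 PM.
From 10:52 AM to 1:41 PM is 2 h 49 min.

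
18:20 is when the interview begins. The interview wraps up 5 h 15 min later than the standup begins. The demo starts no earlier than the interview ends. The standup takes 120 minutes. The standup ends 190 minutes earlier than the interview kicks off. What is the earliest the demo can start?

18:25

The standup ends at 18:20 − 190 min = 15:10.
The standup starts at 15:10 − 120 min = 13:10.
The interview ends at 13:10 + 315 min = 18:25.
The demo is bounded by the interview, so the earliest it can start is 18:25.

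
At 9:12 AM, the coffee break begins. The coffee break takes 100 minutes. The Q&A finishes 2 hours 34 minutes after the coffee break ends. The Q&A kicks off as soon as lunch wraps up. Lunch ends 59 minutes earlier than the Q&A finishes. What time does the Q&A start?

The coffee break ends at 9:12 AM + 100 min = 10:52 AM.
The Q&A ends at 10:52 AM + 154 min = 1:26 PM.
Lunch ends at 1:26 PM − 59 min = 12:27 PM.
So the Q&A starts at 12:27 PM.

12:27 PM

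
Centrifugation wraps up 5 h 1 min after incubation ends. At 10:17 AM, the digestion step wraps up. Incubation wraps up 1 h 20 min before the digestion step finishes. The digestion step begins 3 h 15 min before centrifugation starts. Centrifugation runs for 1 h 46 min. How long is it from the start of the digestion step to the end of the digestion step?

80 minutes

Incubation ends at 10:17 AM − 80 min = 8:57 AM.
Centrifugation ends at 8:57 AM + 301 min = 1:58 PM.
Centrifugation starts at 1:58 PM − 106 min = 12:12 PM.
The digestion step starts at 12:12 PM − 195 min = 8:57 AM.
From 8:57 AM to 10:17 AM is 80 minutes.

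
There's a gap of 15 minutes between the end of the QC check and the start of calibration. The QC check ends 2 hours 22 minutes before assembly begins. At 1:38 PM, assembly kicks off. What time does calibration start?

11:31 AM

The QC check ends at 1:38 PM − 142 min = 11:16 AM.
Calibration starts at 11:16 AM + 15 min = 11:31 AM.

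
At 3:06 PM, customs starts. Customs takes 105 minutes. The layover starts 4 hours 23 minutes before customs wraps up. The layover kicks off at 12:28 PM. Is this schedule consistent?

Customs ends at 3:06 PM + 105 min = 4:51 PM.
The layover starts at 4:51 PM − 263 min = 12:28 PM.
That matches the stated 12:28 PM, so the schedule is consistent.

Yes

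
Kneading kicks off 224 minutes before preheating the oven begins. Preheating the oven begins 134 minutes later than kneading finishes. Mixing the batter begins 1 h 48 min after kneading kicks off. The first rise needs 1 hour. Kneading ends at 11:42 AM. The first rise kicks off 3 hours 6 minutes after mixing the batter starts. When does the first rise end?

4:06 PM

Preheating the oven starts at 11:42 AM + 134 min = 1:56 PM.
Kneading starts at 1:56 PM − 224 min = 10:12 AM.
Mixing the batter starts at 10:12 AM + 108 min = 12:00 PM.
The first rise starts at 12:00 PM + 186 min = 3:06 PM.
The first rise ends at 3:06 PM + 60 min = 4:06 PM.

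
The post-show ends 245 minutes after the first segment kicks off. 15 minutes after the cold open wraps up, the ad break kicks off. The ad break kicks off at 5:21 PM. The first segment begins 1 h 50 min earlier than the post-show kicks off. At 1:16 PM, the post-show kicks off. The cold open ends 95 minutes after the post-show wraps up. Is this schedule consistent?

Yes

The first segment starts at 1:16 PM − 110 min = 11:26 AM.
The post-show ends at 11:26 AM + 245 min = 3:31 PM.
The cold open ends at 3:31 PM + 95 min = 5:06 PM.
The ad break starts at 5:06 PM + 15 min = 5:21 PM.
That matches the stated 5:21 PM, so the schedule is consistent.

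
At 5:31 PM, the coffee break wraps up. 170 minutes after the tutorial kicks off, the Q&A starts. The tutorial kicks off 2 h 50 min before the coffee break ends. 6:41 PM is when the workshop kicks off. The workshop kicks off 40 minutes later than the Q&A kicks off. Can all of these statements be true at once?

The tutorial starts at 5:31 PM − 170 min = 2:41 PM.
The Q&A starts at 2:41 PM + 170 min = 5:31 PM.
The workshop starts at 5:31 PM + 40 min = 6:11 PM.
But the workshop is also said to start at 6:41 PM — a 30-minute conflict.

No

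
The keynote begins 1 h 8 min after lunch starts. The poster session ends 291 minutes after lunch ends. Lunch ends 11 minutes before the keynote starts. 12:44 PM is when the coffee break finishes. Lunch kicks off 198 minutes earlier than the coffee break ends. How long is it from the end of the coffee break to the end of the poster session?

Lunch starts at 12:44 PM − 198 min = 9:26 AM.
The keynote starts at 9:26 AM + 68 min = 10:34 AM.
Lunch ends at 10:34 AM − 11 min = 10:23 AM.
The poster session ends at 10:23 AM + 291 min = 3:14 PM.
From 12:44 PM to 3:14 PM is 2.5 hours.

2.5 hours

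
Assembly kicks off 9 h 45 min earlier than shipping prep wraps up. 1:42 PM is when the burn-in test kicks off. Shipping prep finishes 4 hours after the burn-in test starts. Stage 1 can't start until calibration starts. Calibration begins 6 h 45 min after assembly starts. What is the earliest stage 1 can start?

2:42 PM

Shipping prep ends at 1:42 PM + 240 min = 5:42 PM.
Assembly starts at 5:42 PM − 585 min = 7:57 AM.
Calibration starts at 7:57 AM + 405 min = 2:42 PM.
Stage 1 is bounded by calibration, so the earliest it can start is 2:42 PM.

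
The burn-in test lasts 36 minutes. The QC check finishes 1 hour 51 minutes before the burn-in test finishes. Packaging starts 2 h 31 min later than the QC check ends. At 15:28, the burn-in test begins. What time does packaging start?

The burn-in test ends at 15:28 + 36 min = 16:04.
The QC check ends at 16:04 − 111 min = 14:13.
Packaging starts at 14:13 + 151 min = 16:44.

16:44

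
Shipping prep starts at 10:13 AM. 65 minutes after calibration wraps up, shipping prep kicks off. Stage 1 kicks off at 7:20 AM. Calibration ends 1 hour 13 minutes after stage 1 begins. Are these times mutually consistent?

Calibration ends at 7:20 AM + 73 min = 8:33 AM.
Shipping prep starts at 8:33 AM + 65 min = 9:38 AM.
But shipping prep is also said to start at 10:13 AM — a 35-minute conflict.

No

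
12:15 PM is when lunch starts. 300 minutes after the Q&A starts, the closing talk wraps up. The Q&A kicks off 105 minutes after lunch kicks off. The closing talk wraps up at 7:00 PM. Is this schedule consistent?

Yes

The Q&A starts at 12:15 PM + 105 min = 2:00 PM.
The closing talk ends at 2:00 PM + 300 min = 7:00 PM.
That matches the stated 7:00 PM, so the schedule is consistent.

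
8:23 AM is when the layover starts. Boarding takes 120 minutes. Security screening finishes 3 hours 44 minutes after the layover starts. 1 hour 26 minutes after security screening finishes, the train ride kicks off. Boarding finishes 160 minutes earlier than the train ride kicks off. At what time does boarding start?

Security screening ends at 8:23 AM + 224 min = 12:07 PM.
The train ride starts at 12:07 PM + 86 min = 1:33 PM.
Boarding ends at 1:33 PM − 160 min = 10:53 AM.
Boarding starts at 10:53 AM − 120 min = 8:53 AM.

8:53 AM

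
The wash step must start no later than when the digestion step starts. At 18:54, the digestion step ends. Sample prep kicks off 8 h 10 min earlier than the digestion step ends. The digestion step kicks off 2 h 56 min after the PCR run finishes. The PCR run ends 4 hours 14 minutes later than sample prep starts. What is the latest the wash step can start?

Sample prep starts at 18:54 − 490 min = 10:44.
The PCR run ends at 10:44 + 254 min = 14:58.
The digestion step starts at 14:58 + 176 min = 17:54.
The wash step is bounded by the digestion step, so the latest it can start is 17:54.

17:54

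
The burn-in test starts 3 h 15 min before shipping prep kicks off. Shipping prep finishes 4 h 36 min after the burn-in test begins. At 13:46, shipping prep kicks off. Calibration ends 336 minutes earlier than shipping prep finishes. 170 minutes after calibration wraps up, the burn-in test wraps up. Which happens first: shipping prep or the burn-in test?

the burn-in test

The burn-in test starts at 13:46 − 195 min = 10:31.
Shipping prep starts at 13:46 and the burn-in test starts at 10:31, so the burn-in test is first.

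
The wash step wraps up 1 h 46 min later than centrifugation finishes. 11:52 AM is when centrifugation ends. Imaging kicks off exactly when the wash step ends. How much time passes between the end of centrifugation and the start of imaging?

106 minutes

The wash step ends at 11:52 AM + 106 min = 1:38 PM.
So imaging starts at 1:38 PM.
From 11:52 AM to 1:38 PM is 106 minutes.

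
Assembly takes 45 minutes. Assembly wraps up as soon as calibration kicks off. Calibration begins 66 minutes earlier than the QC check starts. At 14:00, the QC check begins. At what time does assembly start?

Calibration starts at 14:00 − 66 min = 12:54.
So assembly ends at 12:54.
Assembly starts at 12:54 − 45 min = 12:09.

12:09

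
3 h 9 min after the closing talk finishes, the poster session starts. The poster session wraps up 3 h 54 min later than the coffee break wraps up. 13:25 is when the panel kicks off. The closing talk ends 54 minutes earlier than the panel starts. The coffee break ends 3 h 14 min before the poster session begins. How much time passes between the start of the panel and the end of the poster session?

175 minutes

The closing talk ends at 13:25 − 54 min = 12:31.
The poster session starts at 12:31 + 189 min = 15:40.
The coffee break ends at 15:40 − 194 min = 12:26.
The poster session ends at 12:26 + 234 min = 16:20.
From 13:25 to 16:20 is 175 minutes.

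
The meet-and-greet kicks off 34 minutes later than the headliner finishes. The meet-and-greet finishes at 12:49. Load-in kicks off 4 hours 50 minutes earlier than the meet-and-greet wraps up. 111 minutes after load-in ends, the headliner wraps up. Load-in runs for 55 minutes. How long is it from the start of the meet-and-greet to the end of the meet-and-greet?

Load-in starts at 12:49 − 290 min = 07:59.
Load-in ends at 07:59 + 55 min = 08:54.
The headliner ends at 08:54 + 111 min = 10:45.
The meet-and-greet starts at 10:45 + 34 min = 11:19.
From 11:19 to 12:49 is 90 minutes.

90 minutes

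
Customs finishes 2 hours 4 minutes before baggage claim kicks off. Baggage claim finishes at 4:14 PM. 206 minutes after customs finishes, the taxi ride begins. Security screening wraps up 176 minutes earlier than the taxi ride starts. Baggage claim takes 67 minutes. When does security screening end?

1:33 PM

Baggage claim starts at 4:14 PM − 67 min = 3:07 PM.
Customs ends at 3:07 PM − 124 min = 1:03 PM.
The taxi ride starts at 1:03 PM + 206 min = 4:29 PM.
Security screening ends at 4:29 PM − 176 min = 1:33 PM.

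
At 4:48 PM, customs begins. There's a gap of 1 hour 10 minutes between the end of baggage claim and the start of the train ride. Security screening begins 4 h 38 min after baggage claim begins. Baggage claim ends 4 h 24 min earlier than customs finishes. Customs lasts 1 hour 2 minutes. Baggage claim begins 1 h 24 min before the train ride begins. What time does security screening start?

5:50 PM

Customs ends at 4:48 PM + 62 min = 5:50 PM.
Baggage claim ends at 5:50 PM − 264 min = 1:26 PM.
The train ride starts at 1:26 PM + 70 min = 2:36 PM.
Baggage claim starts at 2:36 PM − 84 min = 1:12 PM.
Security screening starts at 1:12 PM + 278 min = 5:50 PM.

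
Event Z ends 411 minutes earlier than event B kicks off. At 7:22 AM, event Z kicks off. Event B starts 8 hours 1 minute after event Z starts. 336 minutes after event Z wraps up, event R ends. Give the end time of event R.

2:08 PM

Event B starts at 7:22 AM + 481 min = 3:23 PM.
Event Z ends at 3:23 PM − 411 min = 8:32 AM.
Event R ends at 8:32 AM + 336 min = 2:08 PM.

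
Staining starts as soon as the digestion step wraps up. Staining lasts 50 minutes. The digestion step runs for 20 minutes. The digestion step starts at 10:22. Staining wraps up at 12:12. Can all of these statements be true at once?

No

The digestion step ends at 10:22 + 20 min = 10:42.
So staining starts at 10:42.
Staining ends at 10:42 + 50 min = 11:32.
But staining is also said to end at 12:12 — a 40-minute conflict.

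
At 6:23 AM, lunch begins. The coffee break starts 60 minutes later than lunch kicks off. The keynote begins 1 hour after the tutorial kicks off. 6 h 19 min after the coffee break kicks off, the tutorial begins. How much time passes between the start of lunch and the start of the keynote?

8 hours 19 minutes

The coffee break starts at 6:23 AM + 60 min = 7:23 AM.
The tutorial starts at 7:23 AM + 379 min = 1:42 PM.
The keynote starts at 1:42 PM + 60 min = 2:42 PM.
From 6:23 AM to 2:42 PM is 8 hours 19 minutes.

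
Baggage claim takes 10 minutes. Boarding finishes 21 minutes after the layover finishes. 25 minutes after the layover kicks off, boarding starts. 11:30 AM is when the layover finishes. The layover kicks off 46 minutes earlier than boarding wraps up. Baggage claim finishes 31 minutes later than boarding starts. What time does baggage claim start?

Boarding ends at 11:30 AM + 21 min = 11:51 AM.
The layover starts at 11:51 AM − 46 min = 11:05 AM.
Boarding starts at 11:05 AM + 25 min = 11:30 AM.
Baggage claim ends at 11:30 AM + 31 min = 12:01 PM.
Baggage claim starts at 12:01 PM − 10 min = 11:51 AM.

11:51 AM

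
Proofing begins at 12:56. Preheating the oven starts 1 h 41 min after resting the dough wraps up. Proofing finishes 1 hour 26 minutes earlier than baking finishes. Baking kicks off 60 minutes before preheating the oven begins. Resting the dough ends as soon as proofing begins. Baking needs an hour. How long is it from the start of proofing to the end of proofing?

Resting the dough ends at 12:56.
Preheating the oven starts at 12:56 + 101 min = 14:37.
Baking starts at 14:37 − 60 min = 13:37.
Baking ends at 13:37 + 60 min = 14:37.
Proofing ends at 14:37 − 86 min = 13:11.
From 12:56 to 13:11 is 15 minutes.

15 minutes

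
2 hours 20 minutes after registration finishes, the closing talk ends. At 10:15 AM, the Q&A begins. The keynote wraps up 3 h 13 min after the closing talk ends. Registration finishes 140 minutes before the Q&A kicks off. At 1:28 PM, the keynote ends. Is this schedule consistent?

Yes

Registration ends at 10:15 AM − 140 min = 7:55 AM.
The closing talk ends at 7:55 AM + 140 min = 10:15 AM.
The keynote ends at 10:15 AM + 193 min = 1:28 PM.
That matches the stated 1:28 PM, so the schedule is consistent.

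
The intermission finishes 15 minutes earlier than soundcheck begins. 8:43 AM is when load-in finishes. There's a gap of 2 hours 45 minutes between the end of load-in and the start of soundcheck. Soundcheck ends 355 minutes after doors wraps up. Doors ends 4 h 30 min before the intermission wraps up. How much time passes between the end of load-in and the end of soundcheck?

Soundcheck starts at 8:43 AM + 165 min = 11:28 AM.
The intermission ends at 11:28 AM − 15 min = 11:13 AM.
Doors ends at 11:13 AM − 270 min = 6:43 AM.
Soundcheck ends at 6:43 AM + 355 min = 12:38 PM.
From 8:43 AM to 12:38 PM is 235 minutes.

235 minutes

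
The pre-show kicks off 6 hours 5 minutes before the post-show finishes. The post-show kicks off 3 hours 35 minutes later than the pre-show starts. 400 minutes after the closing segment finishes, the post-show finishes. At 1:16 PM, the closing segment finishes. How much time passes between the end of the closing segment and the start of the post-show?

4 hours 10 minutes

The post-show ends at 1:16 PM + 400 min = 7:56 PM.
The pre-show starts at 7:56 PM − 365 min = 1:51 PM.
The post-show starts at 1:51 PM + 215 min = 5:26 PM.
From 1:16 PM to 5:26 PM is 4 hours 10 minutes.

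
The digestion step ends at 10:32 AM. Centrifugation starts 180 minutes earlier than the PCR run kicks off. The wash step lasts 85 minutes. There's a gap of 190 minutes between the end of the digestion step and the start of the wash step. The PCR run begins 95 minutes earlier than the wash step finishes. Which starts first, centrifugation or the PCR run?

The wash step starts at 10:32 AM + 190 min = 1:42 PM.
The wash step ends at 1:42 PM + 85 min = 3:07 PM.
The PCR run starts at 3:07 PM − 95 min = 1:32 PM.
Centrifugation starts at 1:32 PM − 180 min = 10:32 AM.
Centrifugation starts at 10:32 AM and the PCR run starts at 1:32 PM, so centrifugation is first.

centrifugation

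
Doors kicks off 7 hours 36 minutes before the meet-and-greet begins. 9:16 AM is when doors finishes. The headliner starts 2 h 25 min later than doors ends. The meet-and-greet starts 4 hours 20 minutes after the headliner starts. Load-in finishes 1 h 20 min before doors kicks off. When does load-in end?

The headliner starts at 9:16 AM + 145 min = 11:41 AM.
The meet-and-greet starts at 11:41 AM + 260 min = 4:01 PM.
Doors starts at 4:01 PM − 456 min = 8:25 AM.
Load-in ends at 8:25 AM − 80 min = 7:05 AM.

7:05 AM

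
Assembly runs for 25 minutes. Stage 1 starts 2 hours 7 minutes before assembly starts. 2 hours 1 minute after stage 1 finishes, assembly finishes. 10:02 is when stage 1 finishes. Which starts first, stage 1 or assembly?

Assembly ends at 10:02 + 121 min = 12:03.
Assembly starts at 12:03 − 25 min = 11:38.
Stage 1 starts at 11:38 − 127 min = 09:31.
Stage 1 starts at 09:31 and assembly starts at 11:38, so stage 1 is first.

stage 1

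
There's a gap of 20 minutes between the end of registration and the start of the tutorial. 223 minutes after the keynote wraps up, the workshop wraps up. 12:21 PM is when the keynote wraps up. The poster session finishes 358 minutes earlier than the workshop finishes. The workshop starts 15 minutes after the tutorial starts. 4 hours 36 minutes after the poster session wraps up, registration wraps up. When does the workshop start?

3:17 PM

The workshop ends at 12:21 PM + 223 min = 4:04 PM.
The poster session ends at 4:04 PM − 358 min = 10:06 AM.
Registration ends at 10:06 AM + 276 min = 2:42 PM.
The tutorial starts at 2:42 PM + 20 min = 3:02 PM.
The workshop starts at 3:02 PM + 15 min = 3:17 PM.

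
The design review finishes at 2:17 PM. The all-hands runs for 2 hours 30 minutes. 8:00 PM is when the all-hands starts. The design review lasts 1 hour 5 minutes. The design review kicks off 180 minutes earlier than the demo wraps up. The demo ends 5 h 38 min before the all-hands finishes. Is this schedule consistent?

No

The all-hands ends at 8:00 PM + 150 min = 10:30 PM.
The demo ends at 10:30 PM − 338 min = 4:52 PM.
The design review starts at 4:52 PM − 180 min = 1:52 PM.
The design review ends at 1:52 PM + 65 min = 2:57 PM.
But the design review is also said to end at 2:17 PM — a 40-minute conflict.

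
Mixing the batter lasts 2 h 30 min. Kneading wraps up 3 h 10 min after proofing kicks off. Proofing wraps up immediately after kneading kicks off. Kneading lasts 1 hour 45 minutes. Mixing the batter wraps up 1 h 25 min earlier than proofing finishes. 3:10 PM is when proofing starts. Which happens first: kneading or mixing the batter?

Kneading ends at 3:10 PM + 190 min = 6:20 PM.
Kneading starts at 6:20 PM − 105 min = 4:35 PM.
So proofing ends at 4:35 PM.
Mixing the batter ends at 4:35 PM − 85 min = 3:10 PM.
Mixing the batter starts at 3:10 PM − 150 min = 12:40 PM.
Kneading starts at 4:35 PM and mixing the batter starts at 12:40 PM, so mixing the batter is first.

mixing the batter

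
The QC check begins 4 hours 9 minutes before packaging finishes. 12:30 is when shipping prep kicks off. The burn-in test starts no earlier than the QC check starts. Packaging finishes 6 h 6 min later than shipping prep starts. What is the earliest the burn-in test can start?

14:27

Packaging ends at 12:30 + 366 min = 18:36.
The QC check starts at 18:36 − 249 min = 14:27.
The burn-in test is bounded by the QC check, so the earliest it can start is 14:27.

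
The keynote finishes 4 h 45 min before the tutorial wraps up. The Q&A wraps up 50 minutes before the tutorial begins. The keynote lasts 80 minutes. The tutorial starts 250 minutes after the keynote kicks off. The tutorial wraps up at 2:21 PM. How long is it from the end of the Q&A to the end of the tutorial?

The keynote ends at 2:21 PM − 285 min = 9:36 AM.
The keynote starts at 9:36 AM − 80 min = 8:16 AM.
The tutorial starts at 8:16 AM + 250 min = 12:26 PM.
The Q&A ends at 12:26 PM − 50 min = 11:36 AM.
From 11:36 AM to 2:21 PM is 2 hours 45 minutes.

2 hours 45 minutes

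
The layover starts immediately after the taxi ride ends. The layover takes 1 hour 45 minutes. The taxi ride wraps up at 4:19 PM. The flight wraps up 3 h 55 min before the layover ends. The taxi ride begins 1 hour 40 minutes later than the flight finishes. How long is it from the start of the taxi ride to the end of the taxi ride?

0.5 hours

The layover starts at 4:19 PM.
The layover ends at 4:19 PM + 105 min = 6:04 PM.
The flight ends at 6:04 PM − 235 min = 2:09 PM.
The taxi ride starts at 2:09 PM + 100 min = 3:49 PM.
From 3:49 PM to 4:19 PM is 0.5 hours.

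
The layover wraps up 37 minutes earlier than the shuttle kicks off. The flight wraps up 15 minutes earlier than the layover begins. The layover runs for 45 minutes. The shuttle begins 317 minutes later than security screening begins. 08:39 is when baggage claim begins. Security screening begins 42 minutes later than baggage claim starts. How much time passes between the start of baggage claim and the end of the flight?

4 h 22 min

Security screening starts at 08:39 + 42 min = 09:21.
The shuttle starts at 09:21 + 317 min = 14:38.
The layover ends at 14:38 − 37 min = 14:01.
The layover starts at 14:01 − 45 min = 13:16.
The flight ends at 13:16 − 15 min = 13:01.
From 08:39 to 13:01 is 4 h 22 min.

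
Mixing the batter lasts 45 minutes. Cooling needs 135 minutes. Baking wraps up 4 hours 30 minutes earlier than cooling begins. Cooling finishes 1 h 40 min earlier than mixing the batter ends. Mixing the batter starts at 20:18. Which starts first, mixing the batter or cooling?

cooling

Mixing the batter ends at 20:18 + 45 min = 21:03.
Cooling ends at 21:03 − 100 min = 19:23.
Cooling starts at 19:23 − 135 min = 17:08.
Mixing the batter starts at 20:18 and cooling starts at 17:08, so cooling is first.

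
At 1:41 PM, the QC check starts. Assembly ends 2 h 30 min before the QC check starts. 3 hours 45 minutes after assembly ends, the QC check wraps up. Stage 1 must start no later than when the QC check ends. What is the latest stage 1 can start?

Assembly ends at 1:41 PM − 150 min = 11:11 AM.
The QC check ends at 11:11 AM + 225 min = 2:56 PM.
Stage 1 is bounded by the QC check, so the latest it can start is 2:56 PM.

2:56 PM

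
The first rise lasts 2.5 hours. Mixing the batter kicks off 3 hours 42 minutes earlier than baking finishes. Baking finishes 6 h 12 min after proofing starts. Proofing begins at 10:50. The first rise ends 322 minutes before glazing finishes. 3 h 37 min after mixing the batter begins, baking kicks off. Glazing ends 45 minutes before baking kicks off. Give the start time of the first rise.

08:20

Baking ends at 10:50 + 372 min = 17:02.
Mixing the batter starts at 17:02 − 222 min = 13:20.
Baking starts at 13:20 + 217 min = 16:57.
Glazing ends at 16:57 − 45 min = 16:12.
The first rise ends at 16:12 − 322 min = 10:50.
The first rise starts at 10:50 − 150 min = 08:20.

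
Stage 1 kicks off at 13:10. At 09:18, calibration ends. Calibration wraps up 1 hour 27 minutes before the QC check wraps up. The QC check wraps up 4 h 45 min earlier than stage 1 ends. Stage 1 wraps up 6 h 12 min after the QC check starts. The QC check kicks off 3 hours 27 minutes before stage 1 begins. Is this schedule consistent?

The QC check starts at 13:10 − 207 min = 09:43.
Stage 1 ends at 09:43 + 372 min = 15:55.
The QC check ends at 15:55 − 285 min = 11:10.
Calibration ends at 11:10 − 87 min = 09:43.
But calibration is also said to end at 09:18 — a 25-minute conflict.

No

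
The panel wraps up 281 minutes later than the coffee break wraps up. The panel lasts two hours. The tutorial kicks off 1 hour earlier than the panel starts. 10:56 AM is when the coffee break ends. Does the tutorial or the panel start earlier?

the tutorial

The panel ends at 10:56 AM + 281 min = 3:37 PM.
The panel starts at 3:37 PM − 120 min = 1:37 PM.
The tutorial starts at 1:37 PM − 60 min = 12:37 PM.
The tutorial starts at 12:37 PM and the panel starts at 1:37 PM, so the tutorial is first.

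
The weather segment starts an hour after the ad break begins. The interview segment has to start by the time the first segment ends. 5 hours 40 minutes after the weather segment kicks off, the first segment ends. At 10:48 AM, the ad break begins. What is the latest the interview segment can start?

The weather segment starts at 10:48 AM + 60 min = 11:48 AM.
The first segment ends at 11:48 AM + 340 min = 5:28 PM.
The interview segment is bounded by the first segment, so the latest it can start is 5:28 PM.

5:28 PM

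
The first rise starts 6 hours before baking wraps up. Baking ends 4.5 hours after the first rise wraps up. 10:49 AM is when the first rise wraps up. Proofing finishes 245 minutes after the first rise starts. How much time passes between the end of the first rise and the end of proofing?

Baking ends at 10:49 AM + 270 min = 3:19 PM.
The first rise starts at 3:19 PM − 360 min = 9:19 AM.
Proofing ends at 9:19 AM + 245 min = 1:24 PM.
From 10:49 AM to 1:24 PM is 155 minutes.

155 minutes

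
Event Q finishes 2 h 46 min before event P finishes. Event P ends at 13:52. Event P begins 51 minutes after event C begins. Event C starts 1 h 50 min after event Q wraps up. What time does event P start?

Event Q ends at 13:52 − 166 min = 11:06.
Event C starts at 11:06 + 110 min = 12:56.
Event P starts at 12:56 + 51 min = 13:47.

13:47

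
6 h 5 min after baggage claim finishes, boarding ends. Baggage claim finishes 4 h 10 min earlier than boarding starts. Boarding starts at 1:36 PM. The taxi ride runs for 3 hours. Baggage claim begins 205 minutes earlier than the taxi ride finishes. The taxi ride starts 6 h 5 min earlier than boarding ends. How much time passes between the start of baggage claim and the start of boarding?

4 h 35 min

Baggage claim ends at 1:36 PM − 250 min = 9:26 AM.
Boarding ends at 9:26 AM + 365 min = 3:31 PM.
The taxi ride starts at 3:31 PM − 365 min = 9:26 AM.
The taxi ride ends at 9:26 AM + 180 min = 12:26 PM.
Baggage claim starts at 12:26 PM − 205 min = 9:01 AM.
From 9:01 AM to 1:36 PM is 4 h 35 min.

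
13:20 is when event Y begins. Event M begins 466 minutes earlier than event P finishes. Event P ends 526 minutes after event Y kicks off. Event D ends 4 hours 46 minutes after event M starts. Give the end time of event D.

19:06

Event P ends at 13:20 + 526 min = 22:06.
Event M starts at 22:06 − 466 min = 14:20.
Event D ends at 14:20 + 286 min = 19:06.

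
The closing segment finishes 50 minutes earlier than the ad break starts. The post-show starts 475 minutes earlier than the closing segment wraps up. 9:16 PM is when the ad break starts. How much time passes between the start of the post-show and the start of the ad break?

The closing segment ends at 9:16 PM − 50 min = 8:26 PM.
The post-show starts at 8:26 PM − 475 min = 12:31 PM.
From 12:31 PM to 9:16 PM is 8 h 45 min.

8 h 45 min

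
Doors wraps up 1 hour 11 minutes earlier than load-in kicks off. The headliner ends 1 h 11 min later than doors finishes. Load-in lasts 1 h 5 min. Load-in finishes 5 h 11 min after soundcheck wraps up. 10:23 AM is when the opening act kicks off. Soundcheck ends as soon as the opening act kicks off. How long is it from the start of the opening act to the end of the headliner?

Soundcheck ends at 10:23 AM.
Load-in ends at 10:23 AM + 311 min = 3:34 PM.
Load-in starts at 3:34 PM − 65 min = 2:29 PM.
Doors ends at 2:29 PM − 71 min = 1:18 PM.
The headliner ends at 1:18 PM + 71 min = 2:29 PM.
From 10:23 AM to 2:29 PM is 4 hours 6 minutes.

4 hours 6 minutes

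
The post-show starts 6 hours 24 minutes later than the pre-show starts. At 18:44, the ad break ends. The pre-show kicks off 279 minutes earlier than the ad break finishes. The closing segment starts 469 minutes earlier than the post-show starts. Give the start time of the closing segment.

The pre-show starts at 18:44 − 279 min = 14:05.
The post-show starts at 14:05 + 384 min = 20:29.
The closing segment starts at 20:29 − 469 min = 12:40.

12:40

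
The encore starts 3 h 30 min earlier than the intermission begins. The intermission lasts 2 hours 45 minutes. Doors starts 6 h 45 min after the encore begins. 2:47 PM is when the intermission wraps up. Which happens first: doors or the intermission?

The intermission starts at 2:47 PM − 165 min = 12:02 PM.
The encore starts at 12:02 PM − 210 min = 8:32 AM.
Doors starts at 8:32 AM + 405 min = 3:17 PM.
Doors starts at 3:17 PM and the intermission starts at 12:02 PM, so the intermission is first.

the intermission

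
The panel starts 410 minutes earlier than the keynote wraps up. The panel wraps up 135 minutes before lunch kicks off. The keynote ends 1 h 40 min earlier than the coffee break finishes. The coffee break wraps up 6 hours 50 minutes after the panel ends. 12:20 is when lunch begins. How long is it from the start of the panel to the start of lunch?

The panel ends at 12:20 − 135 min = 10:05.
The coffee break ends at 10:05 + 410 min = 16:55.
The keynote ends at 16:55 − 100 min = 15:15.
The panel starts at 15:15 − 410 min = 08:25.
From 08:25 to 12:20 is 3 h 55 min.

3 h 55 min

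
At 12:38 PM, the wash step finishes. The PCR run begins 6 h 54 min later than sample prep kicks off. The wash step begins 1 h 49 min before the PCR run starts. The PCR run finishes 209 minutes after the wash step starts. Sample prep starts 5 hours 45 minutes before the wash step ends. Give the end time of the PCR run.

3:27 PM

Sample prep starts at 12:38 PM − 345 min = 6:53 AM.
The PCR run starts at 6:53 AM + 414 min = 1:47 PM.
The wash step starts at 1:47 PM − 109 min = 11:58 AM.
The PCR run ends at 11:58 AM + 209 min = 3:27 PM.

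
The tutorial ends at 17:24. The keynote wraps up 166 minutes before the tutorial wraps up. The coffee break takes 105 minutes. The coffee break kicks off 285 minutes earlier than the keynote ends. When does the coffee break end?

11:38

The keynote ends at 17:24 − 166 min = 14:38.
The coffee break starts at 14:38 − 285 min = 09:53.
The coffee break ends at 09:53 + 105 min = 11:38.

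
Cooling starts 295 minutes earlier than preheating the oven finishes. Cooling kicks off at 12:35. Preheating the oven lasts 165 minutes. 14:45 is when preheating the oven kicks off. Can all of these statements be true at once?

Preheating the oven ends at 14:45 + 165 min = 17:30.
Cooling starts at 17:30 − 295 min = 12:35.
That matches the stated 12:35, so the schedule is consistent.

Yes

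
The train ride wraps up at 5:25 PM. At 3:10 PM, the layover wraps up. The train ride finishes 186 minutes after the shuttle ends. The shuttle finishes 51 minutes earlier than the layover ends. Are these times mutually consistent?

The shuttle ends at 3:10 PM − 51 min = 2:19 PM.
The train ride ends at 2:19 PM + 186 min = 5:25 PM.
That matches the stated 5:25 PM, so the schedule is consistent.

Yes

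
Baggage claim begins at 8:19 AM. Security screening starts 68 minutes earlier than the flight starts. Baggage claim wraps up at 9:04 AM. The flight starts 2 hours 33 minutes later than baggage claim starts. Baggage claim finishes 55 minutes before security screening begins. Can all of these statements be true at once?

No

The flight starts at 8:19 AM + 153 min = 10:52 AM.
Security screening starts at 10:52 AM − 68 min = 9:44 AM.
Baggage claim ends at 9:44 AM − 55 min = 8:49 AM.
But baggage claim is also said to end at 9:04 AM — a 15-minute conflict.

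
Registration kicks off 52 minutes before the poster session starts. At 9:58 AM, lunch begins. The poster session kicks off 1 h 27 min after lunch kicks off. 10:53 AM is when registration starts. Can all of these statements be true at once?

No

The poster session starts at 9:58 AM + 87 min = 11:25 AM.
Registration starts at 11:25 AM − 52 min = 10:33 AM.
But registration is also said to start at 10:53 AM — a 20-minute conflict.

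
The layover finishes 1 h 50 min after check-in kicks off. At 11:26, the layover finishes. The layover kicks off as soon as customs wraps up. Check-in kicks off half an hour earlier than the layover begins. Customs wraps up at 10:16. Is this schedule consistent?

The layover starts at 10:16.
Check-in starts at 10:16 − 30 min = 09:46.
The layover ends at 09:46 + 110 min = 11:36.
But the layover is also said to end at 11:26 — a 10-minute conflict.

No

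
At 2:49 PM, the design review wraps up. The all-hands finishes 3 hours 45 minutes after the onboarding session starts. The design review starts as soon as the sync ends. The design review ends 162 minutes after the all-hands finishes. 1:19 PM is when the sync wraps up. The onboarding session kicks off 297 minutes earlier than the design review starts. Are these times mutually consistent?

Yes

The design review starts at 1:19 PM.
The onboarding session starts at 1:19 PM − 297 min = 8:22 AM.
The all-hands ends at 8:22 AM + 225 min = 12:07 PM.
The design review ends at 12:07 PM + 162 min = 2:49 PM.
That matches the stated 2:49 PM, so the schedule is consistent.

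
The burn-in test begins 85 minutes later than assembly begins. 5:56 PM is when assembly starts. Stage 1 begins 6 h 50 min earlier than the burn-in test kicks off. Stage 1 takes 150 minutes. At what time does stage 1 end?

The burn-in test starts at 5:56 PM + 85 min = 7:21 PM.
Stage 1 starts at 7:21 PM − 410 min = 12:31 PM.
Stage 1 ends at 12:31 PM + 150 min = 3:01 PM.

3:01 PM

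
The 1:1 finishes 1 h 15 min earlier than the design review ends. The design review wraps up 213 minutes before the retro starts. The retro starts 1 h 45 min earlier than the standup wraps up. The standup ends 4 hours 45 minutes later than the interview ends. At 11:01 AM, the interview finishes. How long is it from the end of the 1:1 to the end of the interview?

1 h 48 min

The standup ends at 11:01 AM + 285 min = 3:46 PM.
The retro starts at 3:46 PM − 105 min = 2:01 PM.
The design review ends at 2:01 PM − 213 min = 10:28 AM.
The 1:1 ends at 10:28 AM − 75 min = 9:13 AM.
From 9:13 AM to 11:01 AM is 1 h 48 min.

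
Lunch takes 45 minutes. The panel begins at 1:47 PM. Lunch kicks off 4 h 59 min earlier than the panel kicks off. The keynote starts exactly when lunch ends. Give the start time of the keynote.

Lunch starts at 1:47 PM − 299 min = 8:48 AM.
Lunch ends at 8:48 AM + 45 min = 9:33 AM.
So the keynote starts at 9:33 AM.

9:33 AM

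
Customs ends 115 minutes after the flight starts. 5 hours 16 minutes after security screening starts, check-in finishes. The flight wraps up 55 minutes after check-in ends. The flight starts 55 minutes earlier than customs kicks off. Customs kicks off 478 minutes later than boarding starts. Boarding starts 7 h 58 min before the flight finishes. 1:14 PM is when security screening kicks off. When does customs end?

Check-in ends at 1:14 PM + 316 min = 6:30 PM.
The flight ends at 6:30 PM + 55 min = 7:25 PM.
Boarding starts at 7:25 PM − 478 min = 11:27 AM.
Customs starts at 11:27 AM + 478 min = 7:25 PM.
The flight starts at 7:25 PM − 55 min = 6:30 PM.
Customs ends at 6:30 PM + 115 min = 8:25 PM.

8:25 PM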